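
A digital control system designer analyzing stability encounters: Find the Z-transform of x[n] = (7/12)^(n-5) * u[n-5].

Time-shifting property: if X(z) = Z{x[n]}, then Z{x[n-d]} = z^(-d) * X(z)
X(z) = z/(z - 7/12) for x[n] = (7/12)^n * u[n]
Z{x[n-5]} = z^(-5) * z/(z - 7/12) = z^(-4)/(z - 7/12)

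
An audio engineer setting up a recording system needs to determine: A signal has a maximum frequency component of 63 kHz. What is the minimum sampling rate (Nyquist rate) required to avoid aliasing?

By the Nyquist-Shannon sampling theorem,
the minimum sampling rate (Nyquist rate) must be at least 2 * f_max.
Nyquist rate = 2 * 63 kHz = 126 kHz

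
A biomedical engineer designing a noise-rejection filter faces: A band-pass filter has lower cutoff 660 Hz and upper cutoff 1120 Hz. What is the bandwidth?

Bandwidth = f_high - f_low
= 1120 Hz - 660 Hz = 460 Hz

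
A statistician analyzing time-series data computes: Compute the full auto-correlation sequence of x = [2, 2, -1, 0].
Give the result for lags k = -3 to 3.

r_xx[k] = sum_m x[m]*x[m+k], indexed from 0, for k = -3 to 3:
  r_xx[-3] = x[3]*x[0] = 0
  r_xx[-2] = x[2]*x[0] + x[3]*x[1] = -2
  r_xx[-1] = x[1]*x[0] + x[2]*x[1] + x[3]*x[2] = 2
  r_xx[0] = x[0]*x[0] + x[1]*x[1] + x[2]*x[2] + x[3]*x[3] = 9
  r_xx[1] = x[0]*x[1] + x[1]*x[2] + x[2]*x[3] = 2
  r_xx[2] = x[0]*x[2] + x[1]*x[3] = -2
  r_xx[3] = x[0]*x[3] = 0
r_xx = [0, -2, 2, 9, 2, -2, 0]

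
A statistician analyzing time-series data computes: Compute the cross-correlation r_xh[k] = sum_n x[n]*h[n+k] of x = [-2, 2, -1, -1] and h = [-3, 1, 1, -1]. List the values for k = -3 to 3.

Both sequences indexed from 0 and zero outside their support.
Lags with overlap: k = -3 to 3.
  r_xh[-3] = x[3]*h[0] = 3
  r_xh[-2] = x[2]*h[0] + x[3]*h[1] = 2
  r_xh[-1] = x[1]*h[0] + x[2]*h[1] + x[3]*h[2] = -8
  r_xh[0] = x[0]*h[0] + x[1]*h[1] + x[2]*h[2] + x[3]*h[3] = 8
  r_xh[1] = x[0]*h[1] + x[1]*h[2] + x[2]*h[3] = 1
  r_xh[2] = x[0]*h[2] + x[1]*h[3] = -4
  r_xh[3] = x[0]*h[3] = 2
r_xh = [3, 2, -8, 8, 1, -4, 2] (for k = -3, ..., 3)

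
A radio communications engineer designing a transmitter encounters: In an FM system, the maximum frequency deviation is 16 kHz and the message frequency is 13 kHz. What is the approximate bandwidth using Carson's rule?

Carson's rule: BW = 2*(delta_f + f_m)
= 2*(16 + 13) kHz = 58 kHz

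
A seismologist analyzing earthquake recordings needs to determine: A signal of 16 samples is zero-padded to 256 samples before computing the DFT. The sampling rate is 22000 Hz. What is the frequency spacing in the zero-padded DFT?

Original DFT: N = 16, resolution = f_s/N = 22000/16 = 1375 Hz
Zero-padded DFT: N = 256, resolution = f_s/N = 22000/256 = 1375/16 Hz
Zero-padding interpolates the spectrum (finer frequency grid)
but does NOT improve the true spectral resolution (ability to resolve close frequencies).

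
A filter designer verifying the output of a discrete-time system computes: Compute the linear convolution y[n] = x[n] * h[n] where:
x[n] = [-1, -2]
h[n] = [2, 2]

y[n] = sum_k x[k]*h[n-k]. Output length = len(x) + len(h) - 1 = 2 + 2 - 1 = 3.
y[0] = -1*2 = -2
y[1] = -2*2 + -1*2 = -6
y[2] = -2*2 = -4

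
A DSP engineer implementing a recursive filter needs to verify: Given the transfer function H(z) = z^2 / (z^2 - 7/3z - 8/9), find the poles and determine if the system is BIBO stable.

Poles are roots of the denominator: z^2 - 7/3z - 8/9 = 0.
Quadratic formula: z = [-(-7/3) +/- sqrt((-7/3)^2 - 4*(-8/9))] / 2
Discriminant = 49/9 + 32/9 = 9; sqrt = 3.
z = (7/3 +/- 3) / 2 => z = 8/3 or z = -1/3.
|p1| = 8/3, |p2| = 1/3.
For BIBO stability, all poles must lie inside the unit circle (|p| < 1).
System is UNSTABLE since at least one |p| >= 1.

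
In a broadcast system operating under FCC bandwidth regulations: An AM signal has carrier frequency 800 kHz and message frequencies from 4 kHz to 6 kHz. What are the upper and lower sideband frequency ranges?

Upper sideband (USB) = fc + [fm_low, fm_high] = 800 + [4, 6] = [804, 806] kHz
Lower sideband (LSB) = fc - [fm_high, fm_low] = 800 - [6, 4] = [794, 796] kHz
Total occupied spectrum: 794 kHz to 806 kHz (plus carrier at 800 kHz)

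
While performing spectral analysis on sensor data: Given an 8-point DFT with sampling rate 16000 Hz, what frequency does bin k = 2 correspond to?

The frequency of DFT bin k is: f_k = k * f_s / N
f_2 = 2 * 16000 / 8 = 4000 Hz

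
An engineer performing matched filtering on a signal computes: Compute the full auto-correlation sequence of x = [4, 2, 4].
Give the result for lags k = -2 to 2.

r_xx[k] = sum_m x[m]*x[m+k], indexed from 0, for k = -2 to 2:
  r_xx[-2] = x[2]*x[0] = 16
  r_xx[-1] = x[1]*x[0] + x[2]*x[1] = 16
  r_xx[0] = x[0]*x[0] + x[1]*x[1] + x[2]*x[2] = 36
  r_xx[1] = x[0]*x[1] + x[1]*x[2] = 16
  r_xx[2] = x[0]*x[2] = 16
r_xx = [16, 16, 36, 16, 16]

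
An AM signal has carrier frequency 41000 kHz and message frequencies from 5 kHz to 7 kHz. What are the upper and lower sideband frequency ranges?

Upper sideband (USB) = fc + [fm_low, fm_high] = 41000 + [5, 7] = [41005, 41007] kHz
Lower sideband (LSB) = fc - [fm_high, fm_low] = 41000 - [7, 5] = [40993, 40995] kHz
Total occupied spectrum: 40993 kHz to 41007 kHz (plus carrier at 41000 kHz)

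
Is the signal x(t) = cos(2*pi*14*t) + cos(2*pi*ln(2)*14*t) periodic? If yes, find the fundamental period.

f1 = 14 Hz, f2 = 14*ln(2) Hz
Ratio f2/f1 = ln(2), which is irrational.
Since the frequency ratio is irrational, no common period exists.
The signal is not periodic.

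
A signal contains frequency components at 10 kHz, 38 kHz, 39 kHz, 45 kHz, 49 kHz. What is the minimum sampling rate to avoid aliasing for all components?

The highest frequency component is f_max = 49 kHz.
Nyquist rate = 2 * f_max = 2 * 49 kHz = 98 kHz.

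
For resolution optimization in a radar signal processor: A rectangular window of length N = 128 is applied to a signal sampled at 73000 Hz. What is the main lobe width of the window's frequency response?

For a rectangular window of length N,
the main lobe width in frequency is 2*f_s/N.
= 2*73000/128 = 9125/8 Hz
This determines the minimum frequency separation for resolving two sinusoids.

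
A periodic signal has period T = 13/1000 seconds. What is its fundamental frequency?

The fundamental frequency is the reciprocal of the period.
f = 1/T = 1/(13/1000) = 1000/13 Hz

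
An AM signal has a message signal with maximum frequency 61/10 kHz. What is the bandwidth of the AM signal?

In AM (double-sideband), the bandwidth is twice the message frequency.
BW = 2 * f_m = 2 * 61/10 kHz = 61/5 kHz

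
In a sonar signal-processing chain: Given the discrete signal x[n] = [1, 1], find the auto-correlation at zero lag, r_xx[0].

The auto-correlation at zero lag r_xx[0] equals the signal energy.
r_xx[0] = sum of x[n]^2 = 1^2 + 1^2
= 1 + 1 = 2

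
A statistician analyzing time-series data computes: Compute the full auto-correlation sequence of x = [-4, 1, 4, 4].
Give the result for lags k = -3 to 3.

r_xx[k] = sum_m x[m]*x[m+k], indexed from 0, for k = -3 to 3:
  r_xx[-3] = x[3]*x[0] = -16
  r_xx[-2] = x[2]*x[0] + x[3]*x[1] = -12
  r_xx[-1] = x[1]*x[0] + x[2]*x[1] + x[3]*x[2] = 16
  r_xx[0] = x[0]*x[0] + x[1]*x[1] + x[2]*x[2] + x[3]*x[3] = 49
  r_xx[1] = x[0]*x[1] + x[1]*x[2] + x[2]*x[3] = 16
  r_xx[2] = x[0]*x[2] + x[1]*x[3] = -12
  r_xx[3] = x[0]*x[3] = -16
r_xx = [-16, -12, 16, 49, 16, -12, -16]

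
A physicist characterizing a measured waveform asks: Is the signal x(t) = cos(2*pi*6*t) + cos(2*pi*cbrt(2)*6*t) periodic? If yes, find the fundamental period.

f1 = 6 Hz, f2 = 6*cbrt(2) Hz
Ratio f2/f1 = cbrt(2), which is irrational.
Since the frequency ratio is irrational, no common period exists.
The signal is not periodic.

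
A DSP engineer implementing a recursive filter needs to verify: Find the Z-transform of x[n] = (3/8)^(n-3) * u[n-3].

Time-shifting property: if X(z) = Z{x[n]}, then Z{x[n-d]} = z^(-d) * X(z)
X(z) = z/(z - 3/8) for x[n] = (3/8)^n * u[n]
Z{x[n-3]} = z^(-3) * z/(z - 3/8) = z^(-2)/(z - 3/8)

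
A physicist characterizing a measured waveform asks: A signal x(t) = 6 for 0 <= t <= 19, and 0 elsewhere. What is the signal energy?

Energy = integral of |x(t)|^2 dt over the signal duration
= 6^2 * 19 = 36 * 19 = 684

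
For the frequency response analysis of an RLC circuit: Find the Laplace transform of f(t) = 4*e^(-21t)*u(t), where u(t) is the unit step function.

Standard Laplace transform pair:
e^(-at)*u(t) <-> 1/(s+a)
With a = 21: L{4*e^(-21t)*u(t)} = 4/(s+21), ROC: Re(s) > -21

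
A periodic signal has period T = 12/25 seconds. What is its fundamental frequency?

The fundamental frequency is the reciprocal of the period.
f = 1/T = 1/(12/25) = 25/12 Hz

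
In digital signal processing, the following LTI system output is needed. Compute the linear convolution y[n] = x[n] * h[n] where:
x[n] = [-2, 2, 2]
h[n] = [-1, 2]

y[n] = sum_k x[k]*h[n-k]. Output length = len(x) + len(h) - 1 = 3 + 2 - 1 = 4.
y[0] = -2*-1 = 2
y[1] = 2*-1 + -2*2 = -6
y[2] = 2*-1 + 2*2 = 2
y[3] = 2*2 = 4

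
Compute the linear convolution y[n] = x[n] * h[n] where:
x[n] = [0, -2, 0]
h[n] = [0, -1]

y[n] = sum_k x[k]*h[n-k]. Output length = len(x) + len(h) - 1 = 3 + 2 - 1 = 4.
y[0] = 0*0 = 0
y[1] = -2*0 + 0*-1 = 0
y[2] = 0*0 + -2*-1 = 2
y[3] = 0*-1 = 0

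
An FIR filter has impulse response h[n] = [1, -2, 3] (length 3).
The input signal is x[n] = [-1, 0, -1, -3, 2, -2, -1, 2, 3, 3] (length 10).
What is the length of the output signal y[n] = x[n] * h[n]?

For linear convolution, the output length is:
len(y) = len(x) + len(h) - 1 = 10 + 3 - 1 = 12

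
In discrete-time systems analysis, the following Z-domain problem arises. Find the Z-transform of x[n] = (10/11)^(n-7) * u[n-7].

Time-shifting property: if X(z) = Z{x[n]}, then Z{x[n-d]} = z^(-d) * X(z)
X(z) = z/(z - 10/11) for x[n] = (10/11)^n * u[n]
Z{x[n-7]} = z^(-7) * z/(z - 10/11) = z^(-6)/(z - 10/11)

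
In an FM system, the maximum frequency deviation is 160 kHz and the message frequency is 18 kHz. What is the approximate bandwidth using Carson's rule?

Carson's rule: BW = 2*(delta_f + f_m)
= 2*(160 + 18) kHz = 356 kHz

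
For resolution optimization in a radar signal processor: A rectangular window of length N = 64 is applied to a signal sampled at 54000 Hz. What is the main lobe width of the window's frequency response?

For a rectangular window of length N,
the main lobe width in frequency is 2*f_s/N.
= 2*54000/64 = 3375/2 Hz
This determines the minimum frequency separation for resolving two sinusoids.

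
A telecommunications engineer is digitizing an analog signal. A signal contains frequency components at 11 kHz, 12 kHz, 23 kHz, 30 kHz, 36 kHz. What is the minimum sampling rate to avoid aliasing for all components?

The highest frequency component is f_max = 36 kHz.
Nyquist rate = 2 * f_max = 2 * 36 kHz = 72 kHz.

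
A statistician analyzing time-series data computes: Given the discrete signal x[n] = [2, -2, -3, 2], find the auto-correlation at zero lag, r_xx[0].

The auto-correlation at zero lag r_xx[0] equals the signal energy.
r_xx[0] = sum of x[n]^2 = 2^2 + (-2)^2 + (-3)^2 + 2^2
= 4 + 4 + 9 + 4 = 21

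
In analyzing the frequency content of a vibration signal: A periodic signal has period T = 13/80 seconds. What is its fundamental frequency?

The fundamental frequency is the reciprocal of the period.
f = 1/T = 1/(13/80) = 80/13 Hz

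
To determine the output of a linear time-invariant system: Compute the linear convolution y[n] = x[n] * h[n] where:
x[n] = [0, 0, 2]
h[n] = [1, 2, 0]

y[n] = sum_k x[k]*h[n-k]. Output length = len(x) + len(h) - 1 = 3 + 3 - 1 = 5.
y[0] = 0*1 = 0
y[1] = 0*1 + 0*2 = 0
y[2] = 2*1 + 0*2 + 0*0 = 2
y[3] = 2*2 + 0*0 = 4
y[4] = 2*0 = 0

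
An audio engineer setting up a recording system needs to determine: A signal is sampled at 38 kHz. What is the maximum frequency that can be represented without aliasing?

The maximum frequency that can be represented without aliasing
is the Nyquist frequency: f_max = f_s / 2 = 38 kHz / 2 = 19 kHz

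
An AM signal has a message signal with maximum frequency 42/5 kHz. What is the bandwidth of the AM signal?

In AM (double-sideband), the bandwidth is twice the message frequency.
BW = 2 * f_m = 2 * 42/5 kHz = 84/5 kHz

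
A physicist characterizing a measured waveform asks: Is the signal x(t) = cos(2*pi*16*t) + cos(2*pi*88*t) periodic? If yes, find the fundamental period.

f1 = 16 Hz, f2 = 88 Hz
Period T1 = 1/16, T2 = 1/88
Ratio T1/T2 = 88/16, which is rational.
The signal is periodic with fundamental period T = 1/GCD(16,88) = 1/8 s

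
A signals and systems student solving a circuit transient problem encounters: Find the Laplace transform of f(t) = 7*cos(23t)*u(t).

Standard pair: cos(wt)*u(t) <-> s/(s^2+w^2)
With w = 23: L{7*cos(23t)*u(t)} = 7s/(s^2+529)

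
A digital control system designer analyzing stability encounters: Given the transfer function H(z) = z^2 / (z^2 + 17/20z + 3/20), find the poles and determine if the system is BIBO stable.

Poles are roots of the denominator: z^2 + 17/20z + 3/20 = 0.
Quadratic formula: z = [-(17/20) +/- sqrt((17/20)^2 - 4*(3/20))] / 2
Discriminant = 289/400 - 3/5 = 49/400; sqrt = 7/20.
z = (-17/20 +/- 7/20) / 2 => z = -1/4 or z = -3/5.
|p1| = 3/5, |p2| = 1/4.
For BIBO stability, all poles must lie inside the unit circle (|p| < 1).
System is STABLE since both |p| < 1.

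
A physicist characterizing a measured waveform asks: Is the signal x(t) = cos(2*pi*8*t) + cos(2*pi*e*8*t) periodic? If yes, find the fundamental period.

f1 = 8 Hz, f2 = 8*e Hz
Ratio f2/f1 = e, which is irrational.
Since the frequency ratio is irrational, no common period exists.
The signal is not periodic.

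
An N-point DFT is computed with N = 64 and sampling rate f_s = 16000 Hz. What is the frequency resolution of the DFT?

DFT frequency resolution = f_s / N
= 16000 / 64 = 250 Hz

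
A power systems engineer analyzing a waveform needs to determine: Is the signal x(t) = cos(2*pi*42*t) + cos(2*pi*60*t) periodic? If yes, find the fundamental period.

f1 = 42 Hz, f2 = 60 Hz
Period T1 = 1/42, T2 = 1/60
Ratio T1/T2 = 60/42, which is rational.
The signal is periodic with fundamental period T = 1/GCD(42,60) = 1/6 s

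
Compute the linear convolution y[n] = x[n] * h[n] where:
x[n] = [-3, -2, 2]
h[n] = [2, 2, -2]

y[n] = sum_k x[k]*h[n-k]. Output length = len(x) + len(h) - 1 = 3 + 3 - 1 = 5.
y[0] = -3*2 = -6
y[1] = -2*2 + -3*2 = -10
y[2] = 2*2 + -2*2 + -3*-2 = 6
y[3] = 2*2 + -2*-2 = 8
y[4] = 2*-2 = -4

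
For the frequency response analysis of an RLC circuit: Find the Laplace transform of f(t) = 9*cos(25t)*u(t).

Standard pair: cos(wt)*u(t) <-> s/(s^2+w^2)
With w = 25: L{9*cos(25t)*u(t)} = 9s/(s^2+625)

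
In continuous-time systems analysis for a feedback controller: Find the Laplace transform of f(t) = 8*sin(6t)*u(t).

Standard pair: sin(wt)*u(t) <-> w/(s^2+w^2)
With w = 6: L{8*sin(6t)*u(t)} = 48/(s^2+36)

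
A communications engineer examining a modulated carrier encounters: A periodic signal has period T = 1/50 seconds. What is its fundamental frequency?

The fundamental frequency is the reciprocal of the period.
f = 1/T = 1/(1/50) = 50 Hz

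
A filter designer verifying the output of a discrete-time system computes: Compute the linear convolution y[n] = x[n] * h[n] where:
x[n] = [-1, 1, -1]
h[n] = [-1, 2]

y[n] = sum_k x[k]*h[n-k]. Output length = len(x) + len(h) - 1 = 3 + 2 - 1 = 4.
y[0] = -1*-1 = 1
y[1] = 1*-1 + -1*2 = -3
y[2] = -1*-1 + 1*2 = 3
y[3] = -1*2 = -2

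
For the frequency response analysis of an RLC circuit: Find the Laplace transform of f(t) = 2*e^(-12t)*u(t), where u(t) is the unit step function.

Standard Laplace transform pair:
e^(-at)*u(t) <-> 1/(s+a)
With a = 12: L{2*e^(-12t)*u(t)} = 2/(s+12), ROC: Re(s) > -12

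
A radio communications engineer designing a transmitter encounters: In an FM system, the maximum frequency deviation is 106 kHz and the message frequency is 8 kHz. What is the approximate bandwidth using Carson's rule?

Carson's rule: BW = 2*(delta_f + f_m)
= 2*(106 + 8) kHz = 228 kHz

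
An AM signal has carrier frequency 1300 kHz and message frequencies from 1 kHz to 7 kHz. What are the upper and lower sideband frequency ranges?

Upper sideband (USB) = fc + [fm_low, fm_high] = 1300 + [1, 7] = [1301, 1307] kHz
Lower sideband (LSB) = fc - [fm_high, fm_low] = 1300 - [7, 1] = [1293, 1299] kHz
Total occupied spectrum: 1293 kHz to 1307 kHz (plus carrier at 1300 kHz)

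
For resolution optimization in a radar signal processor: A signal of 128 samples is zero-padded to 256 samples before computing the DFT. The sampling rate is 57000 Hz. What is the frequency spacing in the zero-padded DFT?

Original DFT: N = 128, resolution = f_s/N = 57000/128 = 7125/16 Hz
Zero-padded DFT: N = 256, resolution = f_s/N = 57000/256 = 7125/32 Hz
Zero-padding interpolates the spectrum (finer frequency grid)
but does NOT improve the true spectral resolution (ability to resolve close frequencies).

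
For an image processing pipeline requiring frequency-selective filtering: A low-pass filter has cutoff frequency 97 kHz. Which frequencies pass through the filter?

A low-pass filter passes all frequencies below the cutoff frequency 97 kHz and attenuates higher frequencies.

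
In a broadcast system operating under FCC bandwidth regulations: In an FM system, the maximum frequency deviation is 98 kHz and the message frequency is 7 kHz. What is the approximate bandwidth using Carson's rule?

Carson's rule: BW = 2*(delta_f + f_m)
= 2*(98 + 7) kHz = 210 kHz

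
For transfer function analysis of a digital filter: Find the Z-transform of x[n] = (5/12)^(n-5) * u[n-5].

Time-shifting property: if X(z) = Z{x[n]}, then Z{x[n-d]} = z^(-d) * X(z)
X(z) = z/(z - 5/12) for x[n] = (5/12)^n * u[n]
Z{x[n-5]} = z^(-5) * z/(z - 5/12) = z^(-4)/(z - 5/12)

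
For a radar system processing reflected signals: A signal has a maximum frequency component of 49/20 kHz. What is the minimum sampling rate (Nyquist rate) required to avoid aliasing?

By the Nyquist-Shannon sampling theorem,
the minimum sampling rate (Nyquist rate) must be at least 2 * f_max.
Nyquist rate = 2 * 49/20 kHz = 49/10 kHz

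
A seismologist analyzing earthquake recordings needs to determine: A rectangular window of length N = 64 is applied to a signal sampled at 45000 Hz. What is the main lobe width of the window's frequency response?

For a rectangular window of length N,
the main lobe width in frequency is 2*f_s/N.
= 2*45000/64 = 5625/4 Hz
This determines the minimum frequency separation for resolving two sinusoids.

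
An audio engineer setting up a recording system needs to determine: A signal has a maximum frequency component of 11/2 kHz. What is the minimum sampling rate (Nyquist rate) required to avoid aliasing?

By the Nyquist-Shannon sampling theorem,
the minimum sampling rate (Nyquist rate) must be at least 2 * f_max.
Nyquist rate = 2 * 11/2 kHz = 11 kHz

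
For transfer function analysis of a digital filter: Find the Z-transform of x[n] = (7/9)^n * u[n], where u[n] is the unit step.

The Z-transform of a^n * u[n] is z/(z-a) for |z| > |a|.
Here a = 7/9, so X(z) = z/(z - (7/9)) = 9z/(9z - 7)
ROC: |z| > 7/9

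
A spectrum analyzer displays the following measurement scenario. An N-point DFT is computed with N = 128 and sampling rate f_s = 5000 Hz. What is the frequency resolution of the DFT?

DFT frequency resolution = f_s / N
= 5000 / 128 = 625/16 Hz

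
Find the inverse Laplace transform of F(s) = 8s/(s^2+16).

Standard pair: s/(s^2+w^2) <-> cos(wt)*u(t)
With k=8, w=4: f(t) = 8*cos(4t)*u(t)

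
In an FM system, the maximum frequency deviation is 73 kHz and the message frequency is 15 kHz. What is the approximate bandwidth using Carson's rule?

Carson's rule: BW = 2*(delta_f + f_m)
= 2*(73 + 15) kHz = 176 kHz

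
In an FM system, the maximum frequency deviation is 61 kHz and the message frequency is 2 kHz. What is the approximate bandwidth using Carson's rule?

Carson's rule: BW = 2*(delta_f + f_m)
= 2*(61 + 2) kHz = 126 kHz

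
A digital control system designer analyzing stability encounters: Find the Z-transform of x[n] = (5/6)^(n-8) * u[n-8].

Time-shifting property: if X(z) = Z{x[n]}, then Z{x[n-d]} = z^(-d) * X(z)
X(z) = z/(z - 5/6) for x[n] = (5/6)^n * u[n]
Z{x[n-8]} = z^(-8) * z/(z - 5/6) = z^(-7)/(z - 5/6)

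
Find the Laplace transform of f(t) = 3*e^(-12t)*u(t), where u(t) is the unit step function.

Standard Laplace transform pair:
e^(-at)*u(t) <-> 1/(s+a)
With a = 12: L{3*e^(-12t)*u(t)} = 3/(s+12), ROC: Re(s) > -12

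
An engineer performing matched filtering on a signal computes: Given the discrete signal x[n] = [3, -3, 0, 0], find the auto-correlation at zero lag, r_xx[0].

The auto-correlation at zero lag r_xx[0] equals the signal energy.
r_xx[0] = sum of x[n]^2 = 3^2 + (-3)^2 + 0^2 + 0^2
= 9 + 9 + 0 + 0 = 18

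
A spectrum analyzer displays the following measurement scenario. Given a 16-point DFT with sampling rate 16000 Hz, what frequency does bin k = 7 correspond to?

The frequency of DFT bin k is: f_k = k * f_s / N
f_7 = 7 * 16000 / 16 = 7000 Hz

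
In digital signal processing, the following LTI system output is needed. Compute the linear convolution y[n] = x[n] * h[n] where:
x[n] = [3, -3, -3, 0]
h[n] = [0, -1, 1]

y[n] = sum_k x[k]*h[n-k]. Output length = len(x) + len(h) - 1 = 4 + 3 - 1 = 6.
y[0] = 3*0 = 0
y[1] = -3*0 + 3*-1 = -3
y[2] = -3*0 + -3*-1 + 3*1 = 6
y[3] = 0*0 + -3*-1 + -3*1 = 0
y[4] = 0*-1 + -3*1 = -3
y[5] = 0*1 = 0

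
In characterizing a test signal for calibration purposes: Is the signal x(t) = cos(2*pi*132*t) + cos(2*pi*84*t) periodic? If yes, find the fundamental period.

f1 = 132 Hz, f2 = 84 Hz
Period T1 = 1/132, T2 = 1/84
Ratio T1/T2 = 84/132, which is rational.
The signal is periodic with fundamental period T = 1/GCD(132,84) = 1/12 s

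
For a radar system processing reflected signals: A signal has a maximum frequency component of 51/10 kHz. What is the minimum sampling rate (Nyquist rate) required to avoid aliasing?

By the Nyquist-Shannon sampling theorem,
the minimum sampling rate (Nyquist rate) must be at least 2 * f_max.
Nyquist rate = 2 * 51/10 kHz = 51/5 kHz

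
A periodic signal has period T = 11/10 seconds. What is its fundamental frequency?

The fundamental frequency is the reciprocal of the period.
f = 1/T = 1/(11/10) = 10/11 Hz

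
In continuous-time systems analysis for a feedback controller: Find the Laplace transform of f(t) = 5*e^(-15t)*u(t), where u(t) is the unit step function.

Standard Laplace transform pair:
e^(-at)*u(t) <-> 1/(s+a)
With a = 15: L{5*e^(-15t)*u(t)} = 5/(s+15), ROC: Re(s) > -15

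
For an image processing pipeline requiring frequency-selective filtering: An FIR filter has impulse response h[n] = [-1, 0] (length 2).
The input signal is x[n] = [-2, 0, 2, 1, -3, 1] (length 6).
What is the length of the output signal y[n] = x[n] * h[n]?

For linear convolution, the output length is:
len(y) = len(x) + len(h) - 1 = 6 + 2 - 1 = 7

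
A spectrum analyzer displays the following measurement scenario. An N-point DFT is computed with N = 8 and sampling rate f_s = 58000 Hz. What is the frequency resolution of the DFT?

DFT frequency resolution = f_s / N
= 58000 / 8 = 7250 Hz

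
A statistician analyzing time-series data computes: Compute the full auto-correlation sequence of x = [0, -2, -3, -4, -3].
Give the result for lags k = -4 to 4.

r_xx[k] = sum_m x[m]*x[m+k], indexed from 0, for k = -4 to 4:
  r_xx[-4] = x[4]*x[0] = 0
  r_xx[-3] = x[3]*x[0] + x[4]*x[1] = 6
  r_xx[-2] = x[2]*x[0] + x[3]*x[1] + x[4]*x[2] = 17
  r_xx[-1] = x[1]*x[0] + x[2]*x[1] + x[3]*x[2] + x[4]*x[3] = 30
  r_xx[0] = x[0]*x[0] + x[1]*x[1] + x[2]*x[2] + x[3]*x[3] + x[4]*x[4] = 38
  r_xx[1] = x[0]*x[1] + x[1]*x[2] + x[2]*x[3] + x[3]*x[4] = 30
  r_xx[2] = x[0]*x[2] + x[1]*x[3] + x[2]*x[4] = 17
  r_xx[3] = x[0]*x[3] + x[1]*x[4] = 6
  r_xx[4] = x[0]*x[4] = 0
r_xx = [0, 6, 17, 30, 38, 30, 17, 6, 0]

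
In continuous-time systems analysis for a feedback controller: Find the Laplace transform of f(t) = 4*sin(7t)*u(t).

Standard pair: sin(wt)*u(t) <-> w/(s^2+w^2)
With w = 7: L{4*sin(7t)*u(t)} = 28/(s^2+49)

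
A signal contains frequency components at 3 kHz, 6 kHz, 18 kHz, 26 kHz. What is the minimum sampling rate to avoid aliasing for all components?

The highest frequency component is f_max = 26 kHz.
Nyquist rate = 2 * f_max = 2 * 26 kHz = 52 kHz.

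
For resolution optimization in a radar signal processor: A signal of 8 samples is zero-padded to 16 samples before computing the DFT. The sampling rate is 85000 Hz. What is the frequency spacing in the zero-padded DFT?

Original DFT: N = 8, resolution = f_s/N = 85000/8 = 10625 Hz
Zero-padded DFT: N = 16, resolution = f_s/N = 85000/16 = 10625/2 Hz
Zero-padding interpolates the spectrum (finer frequency grid)
but does NOT improve the true spectral resolution (ability to resolve close frequencies).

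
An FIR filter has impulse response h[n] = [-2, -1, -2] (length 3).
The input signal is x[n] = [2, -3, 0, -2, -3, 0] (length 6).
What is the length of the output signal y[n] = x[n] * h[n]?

For linear convolution, the output length is:
len(y) = len(x) + len(h) - 1 = 6 + 3 - 1 = 8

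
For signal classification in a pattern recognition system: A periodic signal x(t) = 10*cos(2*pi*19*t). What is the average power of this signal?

Average power of A*cos(wt) is A^2/2.
P = 10^2 / 2 = 100/2 = 50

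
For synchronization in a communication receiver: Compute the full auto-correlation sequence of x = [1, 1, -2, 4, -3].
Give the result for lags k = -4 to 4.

r_xx[k] = sum_m x[m]*x[m+k], indexed from 0, for k = -4 to 4:
  r_xx[-4] = x[4]*x[0] = -3
  r_xx[-3] = x[3]*x[0] + x[4]*x[1] = 1
  r_xx[-2] = x[2]*x[0] + x[3]*x[1] + x[4]*x[2] = 8
  r_xx[-1] = x[1]*x[0] + x[2]*x[1] + x[3]*x[2] + x[4]*x[3] = -21
  r_xx[0] = x[0]*x[0] + x[1]*x[1] + x[2]*x[2] + x[3]*x[3] + x[4]*x[4] = 31
  r_xx[1] = x[0]*x[1] + x[1]*x[2] + x[2]*x[3] + x[3]*x[4] = -21
  r_xx[2] = x[0]*x[2] + x[1]*x[3] + x[2]*x[4] = 8
  r_xx[3] = x[0]*x[3] + x[1]*x[4] = 1
  r_xx[4] = x[0]*x[4] = -3
r_xx = [-3, 1, 8, -21, 31, -21, 8, 1, -3]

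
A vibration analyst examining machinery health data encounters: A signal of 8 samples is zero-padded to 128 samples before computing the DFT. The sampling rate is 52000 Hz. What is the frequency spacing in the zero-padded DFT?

Original DFT: N = 8, resolution = f_s/N = 52000/8 = 6500 Hz
Zero-padded DFT: N = 128, resolution = f_s/N = 52000/128 = 1625/4 Hz
Zero-padding interpolates the spectrum (finer frequency grid)
but does NOT improve the true spectral resolution (ability to resolve close frequencies).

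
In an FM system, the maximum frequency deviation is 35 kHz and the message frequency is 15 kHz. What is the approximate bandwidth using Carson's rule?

Carson's rule: BW = 2*(delta_f + f_m)
= 2*(35 + 15) kHz = 100 kHz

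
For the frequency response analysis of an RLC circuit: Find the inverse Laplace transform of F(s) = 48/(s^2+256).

Standard pair: w/(s^2+w^2) <-> sin(wt)*u(t)
Recognize w^2 = 256, so w = 16; numerator 48 = 3*16.
f(t) = 3*sin(16t)*u(t)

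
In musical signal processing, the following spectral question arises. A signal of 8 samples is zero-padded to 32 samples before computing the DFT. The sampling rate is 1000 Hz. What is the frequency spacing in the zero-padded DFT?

Original DFT: N = 8, resolution = f_s/N = 1000/8 = 125 Hz
Zero-padded DFT: N = 32, resolution = f_s/N = 1000/32 = 125/4 Hz
Zero-padding interpolates the spectrum (finer frequency grid)
but does NOT improve the true spectral resolution (ability to resolve close frequencies).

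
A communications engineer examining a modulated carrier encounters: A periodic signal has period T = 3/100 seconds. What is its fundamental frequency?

The fundamental frequency is the reciprocal of the period.
f = 1/T = 1/(3/100) = 100/3 Hz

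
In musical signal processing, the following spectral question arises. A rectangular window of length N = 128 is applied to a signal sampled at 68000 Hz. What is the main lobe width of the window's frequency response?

For a rectangular window of length N,
the main lobe width in frequency is 2*f_s/N.
= 2*68000/128 = 2125/2 Hz
This determines the minimum frequency separation for resolving two sinusoids.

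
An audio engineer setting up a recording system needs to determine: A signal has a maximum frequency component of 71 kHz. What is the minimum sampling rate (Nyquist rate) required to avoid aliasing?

By the Nyquist-Shannon sampling theorem,
the minimum sampling rate (Nyquist rate) must be at least 2 * f_max.
Nyquist rate = 2 * 71 kHz = 142 kHz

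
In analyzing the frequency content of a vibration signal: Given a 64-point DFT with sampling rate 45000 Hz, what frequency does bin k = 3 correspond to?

The frequency of DFT bin k is: f_k = k * f_s / N
f_3 = 3 * 45000 / 64 = 16875/8 Hz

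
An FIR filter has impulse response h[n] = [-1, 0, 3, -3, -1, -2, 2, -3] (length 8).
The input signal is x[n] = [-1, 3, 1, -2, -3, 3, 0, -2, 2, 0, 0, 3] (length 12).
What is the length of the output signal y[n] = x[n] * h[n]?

For linear convolution, the output length is:
len(y) = len(x) + len(h) - 1 = 12 + 8 - 1 = 19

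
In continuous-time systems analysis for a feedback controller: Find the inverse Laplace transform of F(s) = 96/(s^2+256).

Standard pair: w/(s^2+w^2) <-> sin(wt)*u(t)
Recognize w^2 = 256, so w = 16; numerator 96 = 6*16.
f(t) = 6*sin(16t)*u(t)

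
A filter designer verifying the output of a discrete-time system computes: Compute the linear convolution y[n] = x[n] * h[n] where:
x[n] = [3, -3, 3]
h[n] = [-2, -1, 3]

y[n] = sum_k x[k]*h[n-k]. Output length = len(x) + len(h) - 1 = 3 + 3 - 1 = 5.
y[0] = 3*-2 = -6
y[1] = -3*-2 + 3*-1 = 3
y[2] = 3*-2 + -3*-1 + 3*3 = 6
y[3] = 3*-1 + -3*3 = -12
y[4] = 3*3 = 9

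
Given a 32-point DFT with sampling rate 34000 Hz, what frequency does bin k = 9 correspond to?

The frequency of DFT bin k is: f_k = k * f_s / N
f_9 = 9 * 34000 / 32 = 19125/2 Hz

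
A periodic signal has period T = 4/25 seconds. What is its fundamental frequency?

The fundamental frequency is the reciprocal of the period.
f = 1/T = 1/(4/25) = 25/4 Hz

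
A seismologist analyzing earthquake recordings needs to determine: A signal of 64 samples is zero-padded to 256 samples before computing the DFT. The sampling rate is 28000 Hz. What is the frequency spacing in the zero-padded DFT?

Original DFT: N = 64, resolution = f_s/N = 28000/64 = 875/2 Hz
Zero-padded DFT: N = 256, resolution = f_s/N = 28000/256 = 875/8 Hz
Zero-padding interpolates the spectrum (finer frequency grid)
but does NOT improve the true spectral resolution (ability to resolve close frequencies).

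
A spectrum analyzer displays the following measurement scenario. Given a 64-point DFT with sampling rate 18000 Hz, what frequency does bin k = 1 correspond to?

The frequency of DFT bin k is: f_k = k * f_s / N
f_1 = 1 * 18000 / 64 = 1125/4 Hz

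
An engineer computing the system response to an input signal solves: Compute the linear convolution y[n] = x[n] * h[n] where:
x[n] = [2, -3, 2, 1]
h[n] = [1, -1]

y[n] = sum_k x[k]*h[n-k]. Output length = len(x) + len(h) - 1 = 4 + 2 - 1 = 5.
y[0] = 2*1 = 2
y[1] = -3*1 + 2*-1 = -5
y[2] = 2*1 + -3*-1 = 5
y[3] = 1*1 + 2*-1 = -1
y[4] = 1*-1 = -1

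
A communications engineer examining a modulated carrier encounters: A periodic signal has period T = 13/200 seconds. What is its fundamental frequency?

The fundamental frequency is the reciprocal of the period.
f = 1/T = 1/(13/200) = 200/13 Hz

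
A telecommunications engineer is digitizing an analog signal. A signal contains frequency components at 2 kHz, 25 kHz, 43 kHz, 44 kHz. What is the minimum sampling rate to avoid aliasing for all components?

The highest frequency component is f_max = 44 kHz.
Nyquist rate = 2 * f_max = 2 * 44 kHz = 88 kHz.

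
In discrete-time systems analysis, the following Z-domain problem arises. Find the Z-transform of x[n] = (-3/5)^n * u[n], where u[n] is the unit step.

The Z-transform of a^n * u[n] is z/(z-a) for |z| > |a|.
Here a = -3/5, so X(z) = z/(z - (-3/5)) = 5z/(5z + 3)
ROC: |z| > 3/5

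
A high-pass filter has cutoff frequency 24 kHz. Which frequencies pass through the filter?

A high-pass filter passes all frequencies above the cutoff frequency 24 kHz and attenuates lower frequencies.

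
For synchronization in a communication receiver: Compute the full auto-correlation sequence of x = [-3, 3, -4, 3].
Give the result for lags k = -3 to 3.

r_xx[k] = sum_m x[m]*x[m+k], indexed from 0, for k = -3 to 3:
  r_xx[-3] = x[3]*x[0] = -9
  r_xx[-2] = x[2]*x[0] + x[3]*x[1] = 21
  r_xx[-1] = x[1]*x[0] + x[2]*x[1] + x[3]*x[2] = -33
  r_xx[0] = x[0]*x[0] + x[1]*x[1] + x[2]*x[2] + x[3]*x[3] = 43
  r_xx[1] = x[0]*x[1] + x[1]*x[2] + x[2]*x[3] = -33
  r_xx[2] = x[0]*x[2] + x[1]*x[3] = 21
  r_xx[3] = x[0]*x[3] = -9
r_xx = [-9, 21, -33, 43, -33, 21, -9]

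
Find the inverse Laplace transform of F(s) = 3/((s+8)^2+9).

Standard pair: w/((s+a)^2+w^2) <-> e^(-at)*sin(wt)*u(t)
With a=8, w=3: f(t) = e^(-8t)*sin(3t)*u(t)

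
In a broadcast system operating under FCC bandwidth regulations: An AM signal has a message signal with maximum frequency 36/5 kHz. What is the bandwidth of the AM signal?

In AM (double-sideband), the bandwidth is twice the message frequency.
BW = 2 * f_m = 2 * 36/5 kHz = 72/5 kHz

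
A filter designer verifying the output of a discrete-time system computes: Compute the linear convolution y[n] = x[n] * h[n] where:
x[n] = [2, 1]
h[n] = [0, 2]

y[n] = sum_k x[k]*h[n-k]. Output length = len(x) + len(h) - 1 = 2 + 2 - 1 = 3.
y[0] = 2*0 = 0
y[1] = 1*0 + 2*2 = 4
y[2] = 1*2 = 2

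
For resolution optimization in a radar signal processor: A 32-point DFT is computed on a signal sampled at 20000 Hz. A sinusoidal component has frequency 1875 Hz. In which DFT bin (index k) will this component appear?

DFT frequency resolution = f_s/N = 20000/32 = 625 Hz
Bin index k = f_signal / resolution = 1875 / 625 = 3
The signal frequency 1875 Hz falls in DFT bin k = 3.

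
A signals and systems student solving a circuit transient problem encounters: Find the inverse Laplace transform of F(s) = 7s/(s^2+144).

Standard pair: s/(s^2+w^2) <-> cos(wt)*u(t)
With k=7, w=12: f(t) = 7*cos(12t)*u(t)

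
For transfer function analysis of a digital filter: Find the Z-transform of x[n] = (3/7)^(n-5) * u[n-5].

Time-shifting property: if X(z) = Z{x[n]}, then Z{x[n-d]} = z^(-d) * X(z)
X(z) = z/(z - 3/7) for x[n] = (3/7)^n * u[n]
Z{x[n-5]} = z^(-5) * z/(z - 3/7) = z^(-4)/(z - 3/7)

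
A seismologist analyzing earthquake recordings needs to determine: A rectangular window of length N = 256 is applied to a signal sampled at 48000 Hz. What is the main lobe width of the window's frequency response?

For a rectangular window of length N,
the main lobe width in frequency is 2*f_s/N.
= 2*48000/256 = 375 Hz
This determines the minimum frequency separation for resolving two sinusoids.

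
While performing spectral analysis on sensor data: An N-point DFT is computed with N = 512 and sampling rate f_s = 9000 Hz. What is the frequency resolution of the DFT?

DFT frequency resolution = f_s / N
= 9000 / 512 = 1125/64 Hz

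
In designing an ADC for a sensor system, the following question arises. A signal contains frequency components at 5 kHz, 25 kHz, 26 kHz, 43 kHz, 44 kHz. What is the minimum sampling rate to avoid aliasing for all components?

The highest frequency component is f_max = 44 kHz.
Nyquist rate = 2 * f_max = 2 * 44 kHz = 88 kHz.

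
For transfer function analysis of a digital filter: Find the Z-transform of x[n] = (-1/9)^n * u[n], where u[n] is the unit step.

The Z-transform of a^n * u[n] is z/(z-a) for |z| > |a|.
Here a = -1/9, so X(z) = z/(z - (-1/9)) = 9z/(9z + 1)
ROC: |z| > 1/9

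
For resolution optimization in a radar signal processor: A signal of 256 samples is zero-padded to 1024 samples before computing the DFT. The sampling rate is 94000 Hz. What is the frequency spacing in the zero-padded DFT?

Original DFT: N = 256, resolution = f_s/N = 94000/256 = 5875/16 Hz
Zero-padded DFT: N = 1024, resolution = f_s/N = 94000/1024 = 5875/64 Hz
Zero-padding interpolates the spectrum (finer frequency grid)
but does NOT improve the true spectral resolution (ability to resolve close frequencies).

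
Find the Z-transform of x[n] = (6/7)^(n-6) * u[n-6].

Time-shifting property: if X(z) = Z{x[n]}, then Z{x[n-d]} = z^(-d) * X(z)
X(z) = z/(z - 6/7) for x[n] = (6/7)^n * u[n]
Z{x[n-6]} = z^(-6) * z/(z - 6/7) = z^(-5)/(z - 6/7)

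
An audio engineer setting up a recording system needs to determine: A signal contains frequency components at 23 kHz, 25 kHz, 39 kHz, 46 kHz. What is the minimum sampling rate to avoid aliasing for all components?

The highest frequency component is f_max = 46 kHz.
Nyquist rate = 2 * f_max = 2 * 46 kHz = 92 kHz.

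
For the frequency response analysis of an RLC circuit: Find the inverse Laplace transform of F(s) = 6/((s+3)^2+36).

Standard pair: w/((s+a)^2+w^2) <-> e^(-at)*sin(wt)*u(t)
With a=3, w=6: f(t) = e^(-3t)*sin(6t)*u(t)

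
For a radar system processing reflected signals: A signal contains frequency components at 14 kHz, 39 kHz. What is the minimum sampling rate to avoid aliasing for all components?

The highest frequency component is f_max = 39 kHz.
Nyquist rate = 2 * f_max = 2 * 39 kHz = 78 kHz.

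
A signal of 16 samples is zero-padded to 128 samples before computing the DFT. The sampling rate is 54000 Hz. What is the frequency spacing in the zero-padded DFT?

Original DFT: N = 16, resolution = f_s/N = 54000/16 = 3375 Hz
Zero-padded DFT: N = 128, resolution = f_s/N = 54000/128 = 3375/8 Hz
Zero-padding interpolates the spectrum (finer frequency grid)
but does NOT improve the true spectral resolution (ability to resolve close frequencies).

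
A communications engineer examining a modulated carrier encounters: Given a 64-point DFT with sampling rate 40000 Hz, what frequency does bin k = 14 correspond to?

The frequency of DFT bin k is: f_k = k * f_s / N
f_14 = 14 * 40000 / 64 = 8750 Hz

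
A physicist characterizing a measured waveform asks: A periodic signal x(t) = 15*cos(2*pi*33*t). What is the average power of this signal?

Average power of A*cos(wt) is A^2/2.
P = 15^2 / 2 = 225/2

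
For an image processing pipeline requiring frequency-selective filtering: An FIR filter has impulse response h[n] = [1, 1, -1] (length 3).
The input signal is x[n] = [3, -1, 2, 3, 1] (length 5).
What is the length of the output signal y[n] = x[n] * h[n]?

For linear convolution, the output length is:
len(y) = len(x) + len(h) - 1 = 5 + 3 - 1 = 7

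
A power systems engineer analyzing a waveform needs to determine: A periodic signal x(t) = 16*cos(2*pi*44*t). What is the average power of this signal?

Average power of A*cos(wt) is A^2/2.
P = 16^2 / 2 = 256/2 = 128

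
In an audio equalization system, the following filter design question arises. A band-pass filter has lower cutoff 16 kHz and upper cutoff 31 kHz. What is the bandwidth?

Bandwidth = f_high - f_low
= 31 kHz - 16 kHz = 15 kHz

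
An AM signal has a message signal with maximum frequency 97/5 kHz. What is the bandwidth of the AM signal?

In AM (double-sideband), the bandwidth is twice the message frequency.
BW = 2 * f_m = 2 * 97/5 kHz = 194/5 kHz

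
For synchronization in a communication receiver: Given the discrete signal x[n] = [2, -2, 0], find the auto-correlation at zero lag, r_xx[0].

The auto-correlation at zero lag r_xx[0] equals the signal energy.
r_xx[0] = sum of x[n]^2 = 2^2 + (-2)^2 + 0^2
= 4 + 4 + 0 = 8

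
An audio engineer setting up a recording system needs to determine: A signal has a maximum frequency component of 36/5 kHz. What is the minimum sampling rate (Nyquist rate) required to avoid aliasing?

By the Nyquist-Shannon sampling theorem,
the minimum sampling rate (Nyquist rate) must be at least 2 * f_max.
Nyquist rate = 2 * 36/5 kHz = 72/5 kHz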